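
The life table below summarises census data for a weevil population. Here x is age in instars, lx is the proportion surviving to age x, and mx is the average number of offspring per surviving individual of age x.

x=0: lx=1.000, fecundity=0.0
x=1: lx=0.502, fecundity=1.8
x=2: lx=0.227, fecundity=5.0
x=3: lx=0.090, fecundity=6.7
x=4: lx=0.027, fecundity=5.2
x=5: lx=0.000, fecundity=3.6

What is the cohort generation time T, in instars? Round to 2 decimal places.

1.99

lx·mx: 0, 0.9036, 1.135, 0.603, 0.1404, 0 → R0 = 2.782
x·lx·mx: 0, 0.9036, 2.27, 1.809, 0.5616, 0 → Σ = 5.5442
T = 5.5442 / 2.782 = 1.992883… → 1.99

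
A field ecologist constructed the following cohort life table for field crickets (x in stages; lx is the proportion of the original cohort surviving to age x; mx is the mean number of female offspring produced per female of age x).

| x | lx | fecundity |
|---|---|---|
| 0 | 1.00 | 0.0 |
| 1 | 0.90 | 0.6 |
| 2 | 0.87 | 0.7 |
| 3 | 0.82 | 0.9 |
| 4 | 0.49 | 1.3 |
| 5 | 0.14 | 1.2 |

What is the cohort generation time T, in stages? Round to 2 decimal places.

lx·mx: 0, 0.54, 0.609, 0.738, 0.637, 0.168 → R0 = 2.692
x·lx·mx: 0, 0.54, 1.218, 2.214, 2.548, 0.84 → Σ = 7.36
T = 7.36 / 2.692 = 2.734027… → 2.73

2.73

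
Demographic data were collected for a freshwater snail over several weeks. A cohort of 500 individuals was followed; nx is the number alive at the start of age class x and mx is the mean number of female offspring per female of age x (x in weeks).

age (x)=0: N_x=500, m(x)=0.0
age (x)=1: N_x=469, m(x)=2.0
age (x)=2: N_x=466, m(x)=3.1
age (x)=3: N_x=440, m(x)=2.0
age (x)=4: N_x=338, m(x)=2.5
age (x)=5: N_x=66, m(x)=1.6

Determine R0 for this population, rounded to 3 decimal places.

lx = nx/n0 = nx/500: 1, 0.938, 0.932, 0.88, 0.676, 0.132
lx·mx by age: 0, 1.876, 2.8892, 1.76, 1.69, 0.2112
R0 = Σ lx·mx = 8.4264 → 8.426

8.426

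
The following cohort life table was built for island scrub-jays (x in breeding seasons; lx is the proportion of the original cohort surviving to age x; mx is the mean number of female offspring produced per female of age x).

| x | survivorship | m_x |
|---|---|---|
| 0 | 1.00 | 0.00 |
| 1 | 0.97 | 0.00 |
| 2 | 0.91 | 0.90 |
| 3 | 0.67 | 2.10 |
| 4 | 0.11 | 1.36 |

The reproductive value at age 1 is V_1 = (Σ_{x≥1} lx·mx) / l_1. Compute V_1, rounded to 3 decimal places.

2.449

lx·mx for x ≥ 1: 0, 0.819, 1.407, 0.1496 → sum = 2.3756
V_1 = 2.3756 / l_1 = 2.3756 / 0.97 = 2.449072… → 2.449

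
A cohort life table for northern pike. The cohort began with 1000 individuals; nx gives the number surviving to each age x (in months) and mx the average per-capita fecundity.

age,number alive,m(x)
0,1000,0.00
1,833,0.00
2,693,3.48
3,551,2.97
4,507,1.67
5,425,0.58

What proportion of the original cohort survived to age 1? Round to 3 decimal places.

l_1 = n_1/n_0 = 833/1000 = 0.833 → 0.833

0.833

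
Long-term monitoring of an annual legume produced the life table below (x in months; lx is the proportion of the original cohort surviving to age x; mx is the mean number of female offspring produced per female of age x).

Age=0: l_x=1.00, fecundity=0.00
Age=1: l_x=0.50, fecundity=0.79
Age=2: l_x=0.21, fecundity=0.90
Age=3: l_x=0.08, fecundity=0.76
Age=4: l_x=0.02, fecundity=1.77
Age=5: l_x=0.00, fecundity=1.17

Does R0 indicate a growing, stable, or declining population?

R0 = Σ lx·mx = 0 + 0.395 + 0.189 + 0.0608 + 0.0354 + 0 = 0.6802
R0 < 1, so the population is declining.

declining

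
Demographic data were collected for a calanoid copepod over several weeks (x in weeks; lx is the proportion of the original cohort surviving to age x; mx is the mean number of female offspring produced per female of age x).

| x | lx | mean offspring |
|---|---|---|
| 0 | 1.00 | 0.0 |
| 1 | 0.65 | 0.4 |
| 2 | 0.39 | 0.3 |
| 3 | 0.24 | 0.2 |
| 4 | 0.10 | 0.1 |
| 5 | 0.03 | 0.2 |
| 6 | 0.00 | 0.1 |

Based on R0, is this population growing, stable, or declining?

R0 = Σ lx·mx = 0 + 0.26 + 0.117 + 0.048 + 0.01 + 0.006 + 0 = 0.441
R0 < 1, so the population is declining.

declining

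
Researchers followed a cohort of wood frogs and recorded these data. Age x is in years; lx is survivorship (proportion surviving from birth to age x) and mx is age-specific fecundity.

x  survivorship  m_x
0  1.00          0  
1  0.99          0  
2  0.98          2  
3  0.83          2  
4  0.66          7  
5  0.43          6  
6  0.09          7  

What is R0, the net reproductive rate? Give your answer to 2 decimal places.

lx·mx by age: 0, 0, 1.96, 1.66, 4.62, 2.58, 0.63
R0 = Σ lx·mx = 11.45 → 11.45

11.45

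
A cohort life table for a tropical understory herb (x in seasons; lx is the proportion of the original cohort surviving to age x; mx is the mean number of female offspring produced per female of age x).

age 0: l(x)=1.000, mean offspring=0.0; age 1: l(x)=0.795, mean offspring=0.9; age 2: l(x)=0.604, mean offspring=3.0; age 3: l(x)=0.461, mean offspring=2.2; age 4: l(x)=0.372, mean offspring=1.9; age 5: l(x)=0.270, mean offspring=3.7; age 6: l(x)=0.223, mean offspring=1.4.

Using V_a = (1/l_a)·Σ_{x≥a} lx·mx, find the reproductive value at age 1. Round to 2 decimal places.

lx·mx for x ≥ 1: 0.7155, 1.812, 1.0142, 0.7068, 0.999, 0.3122 → sum = 5.5597
V_1 = 5.5597 / l_1 = 5.5597 / 0.795 = 6.993333… → 6.99

6.99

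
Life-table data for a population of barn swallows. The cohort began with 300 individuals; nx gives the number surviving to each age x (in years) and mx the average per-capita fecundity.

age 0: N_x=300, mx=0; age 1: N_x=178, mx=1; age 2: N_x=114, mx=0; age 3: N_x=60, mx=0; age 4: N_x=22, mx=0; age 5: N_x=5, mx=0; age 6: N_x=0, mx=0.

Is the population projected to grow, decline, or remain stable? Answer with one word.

lx = nx/n0 = nx/300: 1, 0.59333…, 0.38, 0.2, 0.07333…, 0.01667…, 0
R0 = Σ lx·mx = 0 + 0.593333… + 0 + 0 + 0 + 0 + 0 = 0.593333…
R0 < 1, so the population is declining.

declining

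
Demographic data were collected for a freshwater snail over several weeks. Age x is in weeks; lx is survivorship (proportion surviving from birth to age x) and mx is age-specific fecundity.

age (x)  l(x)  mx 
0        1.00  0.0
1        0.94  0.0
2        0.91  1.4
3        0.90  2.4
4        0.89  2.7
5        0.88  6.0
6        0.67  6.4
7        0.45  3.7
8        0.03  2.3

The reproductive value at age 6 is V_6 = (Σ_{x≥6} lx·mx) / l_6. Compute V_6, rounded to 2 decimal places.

8.99

lx·mx for x ≥ 6: 4.288, 1.665, 0.069 → sum = 6.022
V_6 = 6.022 / l_6 = 6.022 / 0.67 = 8.98806… → 8.99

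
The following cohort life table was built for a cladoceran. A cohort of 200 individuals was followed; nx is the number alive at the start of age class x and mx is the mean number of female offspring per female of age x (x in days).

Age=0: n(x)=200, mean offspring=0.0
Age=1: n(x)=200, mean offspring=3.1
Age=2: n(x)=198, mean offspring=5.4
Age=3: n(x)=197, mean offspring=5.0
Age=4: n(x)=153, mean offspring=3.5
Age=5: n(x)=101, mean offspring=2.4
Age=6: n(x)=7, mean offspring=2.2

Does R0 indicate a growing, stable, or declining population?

lx = nx/n0 = nx/200: 1, 1, 0.99, 0.985, 0.765, 0.505, 0.035
R0 = Σ lx·mx = 0 + 3.1 + 5.346 + 4.925 + 2.6775 + 1.212 + 0.077 = 17.3375
R0 > 1, so the population is growing.

growing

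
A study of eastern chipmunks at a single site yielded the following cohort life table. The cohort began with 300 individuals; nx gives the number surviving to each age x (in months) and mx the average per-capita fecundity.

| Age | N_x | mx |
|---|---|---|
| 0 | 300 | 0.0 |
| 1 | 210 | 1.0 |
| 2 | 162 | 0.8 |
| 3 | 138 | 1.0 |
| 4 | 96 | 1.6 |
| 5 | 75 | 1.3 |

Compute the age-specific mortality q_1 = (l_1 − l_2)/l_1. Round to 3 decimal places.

0.229

lx = nx/n0 = nx/300: 1, 0.7, 0.54, 0.46, 0.32, 0.25
q_1 = (l_1 − l_2) / l_1 = (0.7 − 0.54) / 0.7
     = 0.16 / 0.7 = 0.228571… → 0.229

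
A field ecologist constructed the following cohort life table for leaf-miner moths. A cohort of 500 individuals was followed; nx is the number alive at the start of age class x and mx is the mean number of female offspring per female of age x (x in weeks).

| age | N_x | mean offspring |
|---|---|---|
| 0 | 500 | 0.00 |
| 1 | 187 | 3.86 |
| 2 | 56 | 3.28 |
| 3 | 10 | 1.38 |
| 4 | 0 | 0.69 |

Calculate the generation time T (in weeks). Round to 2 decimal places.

lx = nx/n0 = nx/500: 1, 0.374, 0.112, 0.02, 0
lx·mx: 0, 1.44364, 0.36736, 0.0276, 0 → R0 = 1.8386
x·lx·mx: 0, 1.44364, 0.73472, 0.0828, 0 → Σ = 2.26116
T = 2.26116 / 1.8386 = 1.229827… → 1.23

1.23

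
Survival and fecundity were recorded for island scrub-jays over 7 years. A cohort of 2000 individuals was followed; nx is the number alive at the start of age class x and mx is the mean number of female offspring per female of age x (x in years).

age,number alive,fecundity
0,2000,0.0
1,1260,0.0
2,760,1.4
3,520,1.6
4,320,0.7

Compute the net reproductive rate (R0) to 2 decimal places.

lx = nx/n0 = nx/2000: 1, 0.63, 0.38, 0.26, 0.16
lx·mx by age: 0, 0, 0.532, 0.416, 0.112
R0 = Σ lx·mx = 1.06 → 1.06

1.06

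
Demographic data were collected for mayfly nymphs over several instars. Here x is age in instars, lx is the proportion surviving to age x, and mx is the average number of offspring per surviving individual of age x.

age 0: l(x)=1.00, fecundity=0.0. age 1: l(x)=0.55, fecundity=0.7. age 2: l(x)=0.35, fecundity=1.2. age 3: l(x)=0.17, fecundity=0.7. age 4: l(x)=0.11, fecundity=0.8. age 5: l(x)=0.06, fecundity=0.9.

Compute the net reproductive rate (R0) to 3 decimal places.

1.066

lx·mx by age: 0, 0.385, 0.42, 0.119, 0.088, 0.054
R0 = Σ lx·mx = 1.066 → 1.066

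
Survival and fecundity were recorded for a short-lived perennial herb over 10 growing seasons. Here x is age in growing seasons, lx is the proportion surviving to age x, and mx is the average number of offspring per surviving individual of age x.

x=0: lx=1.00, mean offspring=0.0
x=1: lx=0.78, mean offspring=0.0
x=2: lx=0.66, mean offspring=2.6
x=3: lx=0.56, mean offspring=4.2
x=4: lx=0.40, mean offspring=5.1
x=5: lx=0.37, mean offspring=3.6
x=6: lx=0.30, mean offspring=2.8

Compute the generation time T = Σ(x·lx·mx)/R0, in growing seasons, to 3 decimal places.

lx·mx: 0, 0, 1.716, 2.352, 2.04, 1.332, 0.84 → R0 = 8.28
x·lx·mx: 0, 0, 3.432, 7.056, 8.16, 6.66, 5.04 → Σ = 30.348
T = 30.348 / 8.28 = 3.665217… → 3.665

3.665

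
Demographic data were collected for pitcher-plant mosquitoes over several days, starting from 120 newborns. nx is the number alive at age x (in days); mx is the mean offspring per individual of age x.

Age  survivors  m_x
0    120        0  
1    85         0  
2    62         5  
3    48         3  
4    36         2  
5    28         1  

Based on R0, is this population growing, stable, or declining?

lx = nx/n0 = nx/120: 1, 0.70833…, 0.51667…, 0.4, 0.3, 0.23333…
R0 = Σ lx·mx = 0 + 0 + 2.583333… + 1.2 + 0.6 + 0.233333… = 4.616667…
R0 > 1, so the population is growing.

growing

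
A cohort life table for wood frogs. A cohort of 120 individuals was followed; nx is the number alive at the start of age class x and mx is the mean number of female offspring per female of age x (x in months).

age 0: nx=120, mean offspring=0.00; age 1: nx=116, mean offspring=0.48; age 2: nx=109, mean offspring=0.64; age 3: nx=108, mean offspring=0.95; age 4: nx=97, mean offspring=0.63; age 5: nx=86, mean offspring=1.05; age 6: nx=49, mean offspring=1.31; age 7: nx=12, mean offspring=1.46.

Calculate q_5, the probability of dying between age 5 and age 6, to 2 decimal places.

lx = nx/n0 = nx/120: 1, 0.96667…, 0.90833…, 0.9, 0.80833…, 0.71667…, 0.40833…, 0.1
q_5 = (l_5 − l_6) / l_5 = (0.716667… − 0.408333…) / 0.716667…
     = 0.308333… / 0.716667… = 0.430233… → 0.43

0.43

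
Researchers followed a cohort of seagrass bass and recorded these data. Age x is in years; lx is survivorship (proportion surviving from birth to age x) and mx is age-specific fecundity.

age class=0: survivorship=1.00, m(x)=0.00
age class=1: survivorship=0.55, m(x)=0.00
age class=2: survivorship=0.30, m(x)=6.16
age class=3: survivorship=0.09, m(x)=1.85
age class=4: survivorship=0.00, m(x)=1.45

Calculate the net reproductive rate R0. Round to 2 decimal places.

lx·mx by age: 0, 0, 1.848, 0.1665, 0
R0 = Σ lx·mx = 2.0145 → 2.01

2.01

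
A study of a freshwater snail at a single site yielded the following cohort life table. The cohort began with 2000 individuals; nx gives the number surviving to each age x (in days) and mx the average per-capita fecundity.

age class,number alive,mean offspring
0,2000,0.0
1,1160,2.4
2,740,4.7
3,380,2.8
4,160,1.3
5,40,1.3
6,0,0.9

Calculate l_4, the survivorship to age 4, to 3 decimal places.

0.080

l_4 = n_4/n_0 = 160/2000 = 0.08 → 0.080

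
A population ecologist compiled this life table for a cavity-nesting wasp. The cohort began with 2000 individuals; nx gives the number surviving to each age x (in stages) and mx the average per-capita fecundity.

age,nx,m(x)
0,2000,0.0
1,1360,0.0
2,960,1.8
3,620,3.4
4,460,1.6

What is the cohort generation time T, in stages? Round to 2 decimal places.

2.78

lx = nx/n0 = nx/2000: 1, 0.68, 0.48, 0.31, 0.23
lx·mx: 0, 0, 0.864, 1.054, 0.368 → R0 = 2.286
x·lx·mx: 0, 0, 1.728, 3.162, 1.472 → Σ = 6.362
T = 6.362 / 2.286 = 2.783027… → 2.78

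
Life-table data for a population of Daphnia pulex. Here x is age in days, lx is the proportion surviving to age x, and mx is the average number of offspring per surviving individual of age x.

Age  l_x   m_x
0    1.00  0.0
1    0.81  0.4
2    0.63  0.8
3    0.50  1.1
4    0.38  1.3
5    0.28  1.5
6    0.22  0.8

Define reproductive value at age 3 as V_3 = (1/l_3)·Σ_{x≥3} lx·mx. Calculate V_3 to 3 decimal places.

lx·mx for x ≥ 3: 0.55, 0.494, 0.42, 0.176 → sum = 1.64
V_3 = 1.64 / l_3 = 1.64 / 0.5 = 3.28 → 3.280

3.280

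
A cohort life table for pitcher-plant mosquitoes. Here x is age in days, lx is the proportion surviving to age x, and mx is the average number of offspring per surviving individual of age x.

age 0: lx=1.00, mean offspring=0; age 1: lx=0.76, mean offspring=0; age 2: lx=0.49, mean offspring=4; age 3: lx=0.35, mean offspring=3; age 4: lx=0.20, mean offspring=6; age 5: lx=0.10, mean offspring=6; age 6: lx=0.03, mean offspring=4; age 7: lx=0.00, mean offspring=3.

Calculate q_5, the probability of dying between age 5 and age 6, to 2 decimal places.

0.70

q_5 = (l_5 − l_6) / l_5 = (0.1 − 0.03) / 0.1
     = 0.07 / 0.1 = 0.7 → 0.70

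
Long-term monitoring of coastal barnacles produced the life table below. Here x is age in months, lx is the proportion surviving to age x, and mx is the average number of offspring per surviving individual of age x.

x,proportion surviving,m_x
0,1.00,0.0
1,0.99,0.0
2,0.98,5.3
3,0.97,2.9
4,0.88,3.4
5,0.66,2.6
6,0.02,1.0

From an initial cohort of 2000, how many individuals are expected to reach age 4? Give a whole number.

1760

Expected survivors = N0 · l_4 = 2000 × 0.88 = 1760 → 1760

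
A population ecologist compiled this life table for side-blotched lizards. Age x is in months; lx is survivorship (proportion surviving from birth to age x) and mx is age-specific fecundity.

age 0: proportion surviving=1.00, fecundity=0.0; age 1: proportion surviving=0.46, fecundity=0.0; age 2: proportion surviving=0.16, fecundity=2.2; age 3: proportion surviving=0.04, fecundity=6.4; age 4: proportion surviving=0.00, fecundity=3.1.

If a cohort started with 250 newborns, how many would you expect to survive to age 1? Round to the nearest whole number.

Expected survivors = N0 · l_1 = 250 × 0.46 = 115 → 115

115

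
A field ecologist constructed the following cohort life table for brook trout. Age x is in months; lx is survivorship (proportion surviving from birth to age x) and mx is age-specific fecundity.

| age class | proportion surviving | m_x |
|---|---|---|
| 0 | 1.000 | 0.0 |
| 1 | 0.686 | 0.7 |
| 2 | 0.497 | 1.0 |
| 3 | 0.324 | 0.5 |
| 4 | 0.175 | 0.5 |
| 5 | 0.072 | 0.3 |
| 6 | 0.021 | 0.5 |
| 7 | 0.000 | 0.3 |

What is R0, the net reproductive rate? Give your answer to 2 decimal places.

1.26

lx·mx by age: 0, 0.4802, 0.497, 0.162, 0.0875, 0.0216, 0.0105, 0
R0 = Σ lx·mx = 1.2588 → 1.26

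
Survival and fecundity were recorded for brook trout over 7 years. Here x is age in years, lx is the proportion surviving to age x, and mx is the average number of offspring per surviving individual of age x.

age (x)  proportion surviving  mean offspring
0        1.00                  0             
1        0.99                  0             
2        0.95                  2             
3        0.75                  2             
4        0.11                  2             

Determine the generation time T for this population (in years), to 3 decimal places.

2.536

lx·mx: 0, 0, 1.9, 1.5, 0.22 → R0 = 3.62
x·lx·mx: 0, 0, 3.8, 4.5, 0.88 → Σ = 9.18
T = 9.18 / 3.62 = 2.535912… → 2.536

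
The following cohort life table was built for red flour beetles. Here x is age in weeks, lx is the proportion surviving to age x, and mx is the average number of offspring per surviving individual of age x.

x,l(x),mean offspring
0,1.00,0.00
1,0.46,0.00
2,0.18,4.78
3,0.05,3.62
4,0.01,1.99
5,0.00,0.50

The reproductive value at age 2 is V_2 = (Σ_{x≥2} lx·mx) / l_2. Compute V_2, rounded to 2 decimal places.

lx·mx for x ≥ 2: 0.8604, 0.181, 0.0199, 0 → sum = 1.0613
V_2 = 1.0613 / l_2 = 1.0613 / 0.18 = 5.896111… → 5.90

5.90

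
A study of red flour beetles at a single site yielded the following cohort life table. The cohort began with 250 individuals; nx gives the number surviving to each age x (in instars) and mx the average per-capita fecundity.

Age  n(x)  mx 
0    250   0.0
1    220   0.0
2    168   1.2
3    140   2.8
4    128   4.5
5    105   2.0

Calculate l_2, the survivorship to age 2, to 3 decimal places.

0.672

l_2 = n_2/n_0 = 168/250 = 0.672 → 0.672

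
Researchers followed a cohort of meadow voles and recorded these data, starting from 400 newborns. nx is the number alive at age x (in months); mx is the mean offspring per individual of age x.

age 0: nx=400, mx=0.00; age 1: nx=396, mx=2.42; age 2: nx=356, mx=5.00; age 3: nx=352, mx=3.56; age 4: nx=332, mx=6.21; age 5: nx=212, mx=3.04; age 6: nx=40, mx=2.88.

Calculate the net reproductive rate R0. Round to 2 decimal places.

lx = nx/n0 = nx/400: 1, 0.99, 0.89, 0.88, 0.83, 0.53, 0.1
lx·mx by age: 0, 2.3958, 4.45, 3.1328, 5.1543, 1.6112, 0.288
R0 = Σ lx·mx = 17.0321 → 17.03

17.03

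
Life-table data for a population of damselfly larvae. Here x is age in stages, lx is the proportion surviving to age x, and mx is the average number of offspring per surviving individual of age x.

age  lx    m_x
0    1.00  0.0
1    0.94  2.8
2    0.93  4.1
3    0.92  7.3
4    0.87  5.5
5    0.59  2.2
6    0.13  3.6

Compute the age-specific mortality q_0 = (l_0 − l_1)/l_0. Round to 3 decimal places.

q_0 = (l_0 − l_1) / l_0 = (1 − 0.94) / 1
     = 0.06 / 1 = 0.06 → 0.060

0.060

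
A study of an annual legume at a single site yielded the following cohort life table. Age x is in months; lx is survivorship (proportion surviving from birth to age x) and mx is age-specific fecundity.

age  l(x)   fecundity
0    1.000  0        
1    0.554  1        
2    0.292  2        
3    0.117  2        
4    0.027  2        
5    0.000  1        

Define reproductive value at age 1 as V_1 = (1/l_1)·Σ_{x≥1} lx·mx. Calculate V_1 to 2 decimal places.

2.57

lx·mx for x ≥ 1: 0.554, 0.584, 0.234, 0.054, 0 → sum = 1.426
V_1 = 1.426 / l_1 = 1.426 / 0.554 = 2.574007… → 2.57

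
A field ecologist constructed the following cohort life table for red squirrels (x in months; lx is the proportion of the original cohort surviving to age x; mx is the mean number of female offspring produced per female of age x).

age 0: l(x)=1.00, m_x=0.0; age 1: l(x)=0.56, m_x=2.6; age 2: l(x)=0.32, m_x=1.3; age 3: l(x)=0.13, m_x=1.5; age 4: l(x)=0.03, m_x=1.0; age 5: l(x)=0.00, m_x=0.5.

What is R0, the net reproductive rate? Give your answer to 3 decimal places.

2.097

lx·mx by age: 0, 1.456, 0.416, 0.195, 0.03, 0
R0 = Σ lx·mx = 2.097 → 2.097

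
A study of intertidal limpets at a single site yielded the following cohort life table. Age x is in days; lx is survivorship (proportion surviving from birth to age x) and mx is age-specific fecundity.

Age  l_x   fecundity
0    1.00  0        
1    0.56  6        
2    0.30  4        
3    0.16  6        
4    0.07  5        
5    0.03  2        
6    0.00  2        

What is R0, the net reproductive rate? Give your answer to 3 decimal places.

lx·mx by age: 0, 3.36, 1.2, 0.96, 0.35, 0.06, 0
R0 = Σ lx·mx = 5.93 → 5.930

5.930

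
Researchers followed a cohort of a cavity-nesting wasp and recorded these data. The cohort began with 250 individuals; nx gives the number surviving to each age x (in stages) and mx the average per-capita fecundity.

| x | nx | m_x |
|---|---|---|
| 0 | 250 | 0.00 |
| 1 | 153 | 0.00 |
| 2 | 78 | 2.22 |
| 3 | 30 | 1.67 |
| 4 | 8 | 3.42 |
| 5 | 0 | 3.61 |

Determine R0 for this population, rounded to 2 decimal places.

lx = nx/n0 = nx/250: 1, 0.612, 0.312, 0.12, 0.032, 0
lx·mx by age: 0, 0, 0.69264, 0.2004, 0.10944, 0
R0 = Σ lx·mx = 1.00248 → 1.00

1.00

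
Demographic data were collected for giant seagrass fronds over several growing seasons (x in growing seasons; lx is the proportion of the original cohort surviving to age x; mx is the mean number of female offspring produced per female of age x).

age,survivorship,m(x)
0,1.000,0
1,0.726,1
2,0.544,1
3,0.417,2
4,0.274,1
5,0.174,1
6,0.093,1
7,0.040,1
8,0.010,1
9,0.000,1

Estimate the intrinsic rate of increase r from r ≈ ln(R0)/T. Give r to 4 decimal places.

0.3711

R0 = Σ lx·mx = 0 + 0.726 + 0.544 + 0.834 + 0.274 + 0.174 + 0.093 + 0.04 + 0.01 + 0 = 2.695
Σ x·lx·mx = 7.2; T = 7.2/2.695 = 2.67161…
r ≈ ln(R0)/T = ln(2.695)/2.67161… = 0.371086… → 0.3711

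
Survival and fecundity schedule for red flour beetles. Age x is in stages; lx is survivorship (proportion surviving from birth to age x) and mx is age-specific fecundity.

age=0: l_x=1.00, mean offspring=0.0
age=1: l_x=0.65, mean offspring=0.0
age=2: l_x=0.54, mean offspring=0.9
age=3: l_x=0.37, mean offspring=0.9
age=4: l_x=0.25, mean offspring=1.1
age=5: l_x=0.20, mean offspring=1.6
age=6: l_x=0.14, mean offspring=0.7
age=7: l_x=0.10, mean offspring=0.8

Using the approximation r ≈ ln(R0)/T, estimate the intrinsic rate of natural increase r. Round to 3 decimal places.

0.127

R0 = Σ lx·mx = 0 + 0 + 0.486 + 0.333 + 0.275 + 0.32 + 0.098 + 0.08 = 1.592
Σ x·lx·mx = 5.819; T = 5.819/1.592 = 3.65515…
r ≈ ln(R0)/T = ln(1.592)/3.65515… = 0.12722… → 0.127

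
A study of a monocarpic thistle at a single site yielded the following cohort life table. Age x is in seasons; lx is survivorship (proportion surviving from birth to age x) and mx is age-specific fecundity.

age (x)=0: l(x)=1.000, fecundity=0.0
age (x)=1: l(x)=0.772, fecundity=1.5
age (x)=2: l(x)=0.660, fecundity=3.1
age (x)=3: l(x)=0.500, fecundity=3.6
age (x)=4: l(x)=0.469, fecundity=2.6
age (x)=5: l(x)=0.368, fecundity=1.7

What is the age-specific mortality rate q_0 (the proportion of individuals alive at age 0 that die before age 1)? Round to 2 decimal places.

q_0 = (l_0 − l_1) / l_0 = (1 − 0.772) / 1
     = 0.228 / 1 = 0.228 → 0.23

0.23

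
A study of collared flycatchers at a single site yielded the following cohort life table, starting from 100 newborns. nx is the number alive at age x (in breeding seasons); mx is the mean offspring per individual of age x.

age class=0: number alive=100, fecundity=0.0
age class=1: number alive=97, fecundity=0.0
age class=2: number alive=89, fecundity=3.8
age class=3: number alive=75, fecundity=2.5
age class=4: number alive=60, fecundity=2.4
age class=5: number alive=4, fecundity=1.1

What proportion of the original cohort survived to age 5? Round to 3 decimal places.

l_5 = n_5/n_0 = 4/100 = 0.04 → 0.040

0.040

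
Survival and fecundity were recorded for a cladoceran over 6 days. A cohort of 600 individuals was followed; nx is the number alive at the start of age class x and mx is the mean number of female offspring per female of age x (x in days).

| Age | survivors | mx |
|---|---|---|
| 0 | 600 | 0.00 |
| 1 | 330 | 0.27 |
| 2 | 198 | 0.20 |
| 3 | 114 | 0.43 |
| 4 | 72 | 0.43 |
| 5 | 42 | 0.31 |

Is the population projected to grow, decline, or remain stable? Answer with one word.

declining

lx = nx/n0 = nx/600: 1, 0.55, 0.33, 0.19, 0.12, 0.07
R0 = Σ lx·mx = 0 + 0.1485 + 0.066 + 0.0817 + 0.0516 + 0.0217 = 0.3695
R0 < 1, so the population is declining.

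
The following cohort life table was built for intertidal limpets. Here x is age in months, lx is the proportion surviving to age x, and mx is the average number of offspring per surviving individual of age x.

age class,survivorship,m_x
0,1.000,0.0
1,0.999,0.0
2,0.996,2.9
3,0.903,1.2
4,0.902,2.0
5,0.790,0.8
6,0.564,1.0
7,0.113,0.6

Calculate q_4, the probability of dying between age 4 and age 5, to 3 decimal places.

q_4 = (l_4 − l_5) / l_4 = (0.902 − 0.79) / 0.902
     = 0.112 / 0.902 = 0.124169… → 0.124

0.124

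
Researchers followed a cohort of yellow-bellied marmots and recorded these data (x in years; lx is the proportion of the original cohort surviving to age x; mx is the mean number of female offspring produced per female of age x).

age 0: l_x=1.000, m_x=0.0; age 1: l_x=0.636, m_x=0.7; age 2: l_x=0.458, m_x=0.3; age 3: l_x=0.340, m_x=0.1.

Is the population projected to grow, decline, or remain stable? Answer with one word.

declining

R0 = Σ lx·mx = 0 + 0.4452 + 0.1374 + 0.034 = 0.6166
R0 < 1, so the population is declining.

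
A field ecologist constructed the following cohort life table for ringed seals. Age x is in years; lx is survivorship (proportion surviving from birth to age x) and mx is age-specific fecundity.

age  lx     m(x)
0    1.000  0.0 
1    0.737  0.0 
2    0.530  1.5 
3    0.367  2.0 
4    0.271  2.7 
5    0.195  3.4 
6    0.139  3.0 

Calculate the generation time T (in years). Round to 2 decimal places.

lx·mx: 0, 0, 0.795, 0.734, 0.7317, 0.663, 0.417 → R0 = 3.3407
x·lx·mx: 0, 0, 1.59, 2.202, 2.9268, 3.315, 2.502 → Σ = 12.5358
T = 12.5358 / 3.3407 = 3.752447… → 3.75

3.75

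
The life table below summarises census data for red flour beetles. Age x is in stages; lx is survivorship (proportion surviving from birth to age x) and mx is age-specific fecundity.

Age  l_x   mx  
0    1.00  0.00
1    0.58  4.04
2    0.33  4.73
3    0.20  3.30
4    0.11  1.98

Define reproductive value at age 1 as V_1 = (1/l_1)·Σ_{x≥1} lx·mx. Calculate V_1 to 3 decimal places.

8.245

lx·mx for x ≥ 1: 2.3432, 1.5609, 0.66, 0.2178 → sum = 4.7819
V_1 = 4.7819 / l_1 = 4.7819 / 0.58 = 8.244655… → 8.245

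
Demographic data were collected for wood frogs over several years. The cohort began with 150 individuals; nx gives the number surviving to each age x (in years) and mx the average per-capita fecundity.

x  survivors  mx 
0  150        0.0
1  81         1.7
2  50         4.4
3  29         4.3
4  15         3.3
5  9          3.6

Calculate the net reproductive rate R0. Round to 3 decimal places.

lx = nx/n0 = nx/150: 1, 0.54, 0.33333…, 0.19333…, 0.1, 0.06
lx·mx by age: 0, 0.918, 1.466667…, 0.831333…, 0.33, 0.216
R0 = Σ lx·mx = 3.762… → 3.762

3.762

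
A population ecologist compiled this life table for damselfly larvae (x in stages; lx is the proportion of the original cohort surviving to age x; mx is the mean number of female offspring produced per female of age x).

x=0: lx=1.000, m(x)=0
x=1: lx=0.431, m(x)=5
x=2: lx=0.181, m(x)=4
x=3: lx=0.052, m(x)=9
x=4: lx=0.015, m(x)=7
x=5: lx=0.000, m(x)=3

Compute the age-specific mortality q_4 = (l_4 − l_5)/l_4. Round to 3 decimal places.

q_4 = (l_4 − l_5) / l_4 = (0.015 − 0) / 0.015
     = 0.015 / 0.015 = 1 → 1.000

1.000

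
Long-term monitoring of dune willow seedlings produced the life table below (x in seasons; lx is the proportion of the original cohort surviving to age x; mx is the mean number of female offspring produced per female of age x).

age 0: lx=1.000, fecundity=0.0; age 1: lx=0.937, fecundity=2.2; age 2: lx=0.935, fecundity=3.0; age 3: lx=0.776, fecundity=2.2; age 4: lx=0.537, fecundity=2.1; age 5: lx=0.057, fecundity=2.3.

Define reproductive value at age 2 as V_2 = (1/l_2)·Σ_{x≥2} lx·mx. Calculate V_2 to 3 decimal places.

lx·mx for x ≥ 2: 2.805, 1.7072, 1.1277, 0.1311 → sum = 5.771
V_2 = 5.771 / l_2 = 5.771 / 0.935 = 6.172193… → 6.172

6.172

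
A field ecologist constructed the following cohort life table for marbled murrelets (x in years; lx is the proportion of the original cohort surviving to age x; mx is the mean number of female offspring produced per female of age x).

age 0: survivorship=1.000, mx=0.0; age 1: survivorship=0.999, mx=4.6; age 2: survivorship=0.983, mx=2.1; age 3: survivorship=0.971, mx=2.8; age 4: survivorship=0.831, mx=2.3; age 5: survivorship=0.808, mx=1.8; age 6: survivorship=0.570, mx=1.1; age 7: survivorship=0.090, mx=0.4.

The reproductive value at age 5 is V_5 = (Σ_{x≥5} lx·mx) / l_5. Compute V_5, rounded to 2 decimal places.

2.62

lx·mx for x ≥ 5: 1.4544, 0.627, 0.036 → sum = 2.1174
V_5 = 2.1174 / l_5 = 2.1174 / 0.808 = 2.620545… → 2.62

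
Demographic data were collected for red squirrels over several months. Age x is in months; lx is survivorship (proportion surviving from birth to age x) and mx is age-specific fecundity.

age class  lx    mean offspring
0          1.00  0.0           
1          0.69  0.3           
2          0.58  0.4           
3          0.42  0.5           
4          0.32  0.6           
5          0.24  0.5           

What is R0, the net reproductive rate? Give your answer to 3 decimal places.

0.961

lx·mx by age: 0, 0.207, 0.232, 0.21, 0.192, 0.12
R0 = Σ lx·mx = 0.961 → 0.961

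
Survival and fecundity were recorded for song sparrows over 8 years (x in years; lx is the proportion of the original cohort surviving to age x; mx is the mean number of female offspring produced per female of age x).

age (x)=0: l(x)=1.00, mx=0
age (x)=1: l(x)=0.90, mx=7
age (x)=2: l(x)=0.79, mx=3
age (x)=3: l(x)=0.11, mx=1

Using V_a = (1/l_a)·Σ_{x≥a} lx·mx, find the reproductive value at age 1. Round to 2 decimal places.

lx·mx for x ≥ 1: 6.3, 2.37, 0.11 → sum = 8.78
V_1 = 8.78 / l_1 = 8.78 / 0.9 = 9.755556… → 9.76

9.76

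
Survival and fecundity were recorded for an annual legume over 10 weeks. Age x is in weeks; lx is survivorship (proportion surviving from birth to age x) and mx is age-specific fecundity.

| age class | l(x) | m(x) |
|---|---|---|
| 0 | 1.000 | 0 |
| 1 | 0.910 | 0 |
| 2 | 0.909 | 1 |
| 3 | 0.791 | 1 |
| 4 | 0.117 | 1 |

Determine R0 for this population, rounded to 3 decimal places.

1.817

lx·mx by age: 0, 0, 0.909, 0.791, 0.117
R0 = Σ lx·mx = 1.817 → 1.817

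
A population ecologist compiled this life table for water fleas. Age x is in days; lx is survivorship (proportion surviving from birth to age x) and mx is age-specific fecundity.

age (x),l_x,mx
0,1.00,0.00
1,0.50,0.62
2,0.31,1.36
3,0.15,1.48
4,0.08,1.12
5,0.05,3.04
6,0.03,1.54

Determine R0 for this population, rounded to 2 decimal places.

1.24

lx·mx by age: 0, 0.31, 0.4216, 0.222, 0.0896, 0.152, 0.0462
R0 = Σ lx·mx = 1.2414 → 1.24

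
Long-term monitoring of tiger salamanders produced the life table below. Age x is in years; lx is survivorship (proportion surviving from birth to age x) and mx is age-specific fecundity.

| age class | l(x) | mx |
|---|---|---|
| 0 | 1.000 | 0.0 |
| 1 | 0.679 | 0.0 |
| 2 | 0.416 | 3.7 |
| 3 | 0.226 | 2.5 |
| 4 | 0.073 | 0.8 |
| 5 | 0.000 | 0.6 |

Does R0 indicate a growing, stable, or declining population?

R0 = Σ lx·mx = 0 + 0 + 1.5392 + 0.565 + 0.0584 + 0 = 2.1626
R0 > 1, so the population is growing.

growing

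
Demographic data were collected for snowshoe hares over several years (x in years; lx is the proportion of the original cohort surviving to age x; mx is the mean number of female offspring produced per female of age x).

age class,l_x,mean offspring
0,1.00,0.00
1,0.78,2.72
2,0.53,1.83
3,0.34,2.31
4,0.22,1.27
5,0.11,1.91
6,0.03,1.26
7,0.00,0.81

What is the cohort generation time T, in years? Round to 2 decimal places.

lx·mx: 0, 2.1216, 0.9699, 0.7854, 0.2794, 0.2101, 0.0378, 0 → R0 = 4.4042
x·lx·mx: 0, 2.1216, 1.9398, 2.3562, 1.1176, 1.0505, 0.2268, 0 → Σ = 8.8125
T = 8.8125 / 4.4042 = 2.000931… → 2.00

2.00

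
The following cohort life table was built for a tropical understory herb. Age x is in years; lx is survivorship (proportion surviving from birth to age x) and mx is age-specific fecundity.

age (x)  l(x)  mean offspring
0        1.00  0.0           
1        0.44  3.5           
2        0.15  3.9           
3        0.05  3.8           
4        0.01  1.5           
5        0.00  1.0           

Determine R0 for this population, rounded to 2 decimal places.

2.33

lx·mx by age: 0, 1.54, 0.585, 0.19, 0.015, 0
R0 = Σ lx·mx = 2.33 → 2.33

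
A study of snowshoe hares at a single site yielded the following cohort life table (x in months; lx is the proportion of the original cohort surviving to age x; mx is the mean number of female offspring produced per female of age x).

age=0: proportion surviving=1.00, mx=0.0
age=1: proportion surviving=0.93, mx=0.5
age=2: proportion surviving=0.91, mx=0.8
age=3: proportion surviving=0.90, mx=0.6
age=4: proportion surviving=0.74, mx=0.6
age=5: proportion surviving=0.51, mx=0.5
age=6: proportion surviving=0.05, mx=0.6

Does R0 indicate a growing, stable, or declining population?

R0 = Σ lx·mx = 0 + 0.465 + 0.728 + 0.54 + 0.444 + 0.255 + 0.03 = 2.462
R0 > 1, so the population is growing.

growing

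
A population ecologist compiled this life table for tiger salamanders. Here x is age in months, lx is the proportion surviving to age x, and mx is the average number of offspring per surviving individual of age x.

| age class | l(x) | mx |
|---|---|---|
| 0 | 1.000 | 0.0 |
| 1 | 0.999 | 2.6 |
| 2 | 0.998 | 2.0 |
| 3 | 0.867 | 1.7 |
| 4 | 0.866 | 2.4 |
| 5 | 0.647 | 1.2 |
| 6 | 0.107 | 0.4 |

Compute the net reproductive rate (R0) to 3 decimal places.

lx·mx by age: 0, 2.5974, 1.996, 1.4739, 2.0784, 0.7764, 0.0428
R0 = Σ lx·mx = 8.9649 → 8.965

8.965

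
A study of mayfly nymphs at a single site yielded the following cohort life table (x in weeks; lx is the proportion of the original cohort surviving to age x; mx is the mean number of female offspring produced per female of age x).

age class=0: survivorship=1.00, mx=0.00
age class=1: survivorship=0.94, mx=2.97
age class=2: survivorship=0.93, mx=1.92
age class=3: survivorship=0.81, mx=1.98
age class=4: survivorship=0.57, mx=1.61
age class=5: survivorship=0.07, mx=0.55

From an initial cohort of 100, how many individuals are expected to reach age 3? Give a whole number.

81

Expected survivors = N0 · l_3 = 100 × 0.81 = 81 → 81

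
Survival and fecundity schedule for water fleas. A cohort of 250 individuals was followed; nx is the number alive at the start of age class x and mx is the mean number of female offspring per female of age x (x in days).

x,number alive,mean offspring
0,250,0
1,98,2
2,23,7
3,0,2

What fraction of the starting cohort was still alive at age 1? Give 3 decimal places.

l_1 = n_1/n_0 = 98/250 = 0.392 → 0.392

0.392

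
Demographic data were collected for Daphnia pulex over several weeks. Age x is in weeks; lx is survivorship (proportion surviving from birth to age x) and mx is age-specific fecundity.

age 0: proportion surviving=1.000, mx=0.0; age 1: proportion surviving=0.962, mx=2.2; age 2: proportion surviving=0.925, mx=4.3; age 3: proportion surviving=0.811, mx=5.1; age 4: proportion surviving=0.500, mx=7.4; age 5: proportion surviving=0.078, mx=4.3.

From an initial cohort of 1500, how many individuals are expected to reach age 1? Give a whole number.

Expected survivors = N0 · l_1 = 1500 × 0.962 = 1443 → 1443

1443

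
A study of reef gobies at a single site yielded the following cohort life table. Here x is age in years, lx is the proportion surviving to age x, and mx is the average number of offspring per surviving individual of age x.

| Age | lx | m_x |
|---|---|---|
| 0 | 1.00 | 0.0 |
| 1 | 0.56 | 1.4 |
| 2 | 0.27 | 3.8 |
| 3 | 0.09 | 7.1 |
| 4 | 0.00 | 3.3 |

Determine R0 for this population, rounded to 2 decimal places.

2.45

lx·mx by age: 0, 0.784, 1.026, 0.639, 0
R0 = Σ lx·mx = 2.449 → 2.45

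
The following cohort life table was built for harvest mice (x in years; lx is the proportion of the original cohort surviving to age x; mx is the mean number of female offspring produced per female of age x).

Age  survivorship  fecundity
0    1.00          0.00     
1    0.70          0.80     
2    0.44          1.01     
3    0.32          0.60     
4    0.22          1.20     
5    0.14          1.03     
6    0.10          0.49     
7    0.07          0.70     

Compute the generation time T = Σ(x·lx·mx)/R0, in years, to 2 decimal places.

lx·mx: 0, 0.56, 0.4444, 0.192, 0.264, 0.1442, 0.049, 0.049 → R0 = 1.7026
x·lx·mx: 0, 0.56, 0.8888, 0.576, 1.056, 0.721, 0.294, 0.343 → Σ = 4.4388
T = 4.4388 / 1.7026 = 2.607072… → 2.61

2.61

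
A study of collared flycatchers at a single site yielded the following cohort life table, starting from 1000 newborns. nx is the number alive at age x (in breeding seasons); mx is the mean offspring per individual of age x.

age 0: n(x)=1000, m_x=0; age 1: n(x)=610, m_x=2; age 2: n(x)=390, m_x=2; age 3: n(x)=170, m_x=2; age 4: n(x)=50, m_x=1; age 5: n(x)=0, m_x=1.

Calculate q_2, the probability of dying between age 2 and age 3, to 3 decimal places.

lx = nx/n0 = nx/1000: 1, 0.61, 0.39, 0.17, 0.05, 0
q_2 = (l_2 − l_3) / l_2 = (0.39 − 0.17) / 0.39
     = 0.22 / 0.39 = 0.564103… → 0.564

0.564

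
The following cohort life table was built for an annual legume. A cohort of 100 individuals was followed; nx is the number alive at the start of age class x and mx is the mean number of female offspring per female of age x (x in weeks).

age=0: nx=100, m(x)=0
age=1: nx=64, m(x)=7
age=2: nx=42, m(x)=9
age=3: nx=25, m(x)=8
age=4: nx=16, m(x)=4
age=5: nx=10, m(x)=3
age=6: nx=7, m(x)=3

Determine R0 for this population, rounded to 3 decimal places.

11.410

lx = nx/n0 = nx/100: 1, 0.64, 0.42, 0.25, 0.16, 0.1, 0.07
lx·mx by age: 0, 4.48, 3.78, 2, 0.64, 0.3, 0.21
R0 = Σ lx·mx = 11.41 → 11.410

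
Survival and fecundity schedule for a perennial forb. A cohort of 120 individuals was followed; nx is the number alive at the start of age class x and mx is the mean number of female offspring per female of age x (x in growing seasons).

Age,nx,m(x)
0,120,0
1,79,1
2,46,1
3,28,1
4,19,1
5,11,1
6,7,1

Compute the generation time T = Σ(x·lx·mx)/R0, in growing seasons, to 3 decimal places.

lx = nx/n0 = nx/120: 1, 0.65833…, 0.38333…, 0.23333…, 0.15833…, 0.09167…, 0.05833…
lx·mx: 0, 0.658333…, 0.383333…, 0.233333…, 0.158333…, 0.091667…, 0.058333… → R0 = 1.583333…
x·lx·mx: 0, 0.658333…, 0.766667…, 0.7…, 0.633333…, 0.458333…, 0.35… → Σ = 3.566667…
T = 3.566667… / 1.583333… = 2.252632… → 2.253

2.253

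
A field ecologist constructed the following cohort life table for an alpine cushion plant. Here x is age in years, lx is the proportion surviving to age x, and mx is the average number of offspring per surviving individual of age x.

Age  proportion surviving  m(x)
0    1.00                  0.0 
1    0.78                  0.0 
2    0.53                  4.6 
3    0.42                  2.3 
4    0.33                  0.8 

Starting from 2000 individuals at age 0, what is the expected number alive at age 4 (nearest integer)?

660

Expected survivors = N0 · l_4 = 2000 × 0.33 = 660 → 660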